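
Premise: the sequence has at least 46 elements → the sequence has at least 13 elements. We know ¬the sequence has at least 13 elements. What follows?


Modus tollens: P → Q, ¬Q ⊢ ¬P
P: the sequence has at least 46 elements
Q: the sequence has at least 13 elements
We have P → Q and Q is false.
By modus tollens, P must be false.

It is not the case that the sequence has at least 46 elements


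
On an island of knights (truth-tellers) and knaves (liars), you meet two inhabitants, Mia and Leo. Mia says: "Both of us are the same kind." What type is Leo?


Mia says: "Both of us are the same kind."
Case 1: Mia is a Knight (truth-teller)
  Statement is true → they ARE the same → Leo is also a Knight
Case 2: Mia is a Knave (liar)
  Statement is false → they are NOT the same → Leo is a Knight
In both cases, Leo is a Knight.

Knight


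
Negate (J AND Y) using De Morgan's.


De Morgan's law: ¬(P ∧ Q) ≡ ¬P ∨ ¬Q
¬(J ∧ Y) = ¬J ∨ ¬Y

¬J ∨ ¬Y


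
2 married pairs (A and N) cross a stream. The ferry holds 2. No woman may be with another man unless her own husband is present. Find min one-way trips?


Label couples A and N.
1. WA+WN → (far: WA,WN; near: HA,HN)
2. WA ←   (far: WN; near: HA,HN,WA)
3. HA+HN → (far: HA,HN,WN; near: WA)
4. HA ←   (far: HN,WN; near: HA,WA)  — HA returns, since WA is alone on near bank
5. HA+WA → (far: all four; near: empty)
Every state respects the constraint.
Minimum trips = 5

5


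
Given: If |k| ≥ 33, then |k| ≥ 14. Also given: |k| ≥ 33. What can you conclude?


Modus ponens: P → Q, P ⊢ Q
P: |k| ≥ 33
Q: |k| ≥ 14
We have P → Q and P is true.
By modus ponens, Q must be true.

|k| ≥ 14


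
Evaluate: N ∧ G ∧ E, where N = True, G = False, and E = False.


N = True, G = False, E = False
Step 1: N ∧ G = True AND False = False
Step 2: (False) ∧ E = (False) AND False = False
AND is true only when ALL operands are true.

False


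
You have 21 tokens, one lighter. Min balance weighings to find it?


Each weighing has 3 outcomes (left heavy / balance / right heavy), so k weighings distinguish at most 3^k cases; splitting into three near-equal groups achieves this.
Need 3^k ≥ 21: 3^2 = 9 < 21 ≤ 3^3 = 27
k = ⌈log₃(21)⌉ = 3

3


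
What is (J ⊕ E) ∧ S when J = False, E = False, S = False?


J = False, E = False, S = False
Step 1: J ⊕ E = False XOR False = False
Step 2: False ∧ S = False AND False = False
XOR true when exactly one of J,E is true; then AND with S.

False


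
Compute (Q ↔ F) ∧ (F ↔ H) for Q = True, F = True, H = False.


Q = True, F = True, H = False
Step 1: Q ↔ F is true when Q and F have the same value. Result: True
Step 2: F ↔ H is true when F and H have the same value. Result: False
Step 3: True ∧ False = False

False


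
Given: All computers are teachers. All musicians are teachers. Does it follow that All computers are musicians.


Premise 1: All computers are teachers.
Premise 2: All musicians are teachers.
Conclusion: All computers are musicians.
Fallacy: undistributed middle. teachers is predicate in both.
Counterexample: computers and musicians could be disjoint subsets of teachers.

Invalid


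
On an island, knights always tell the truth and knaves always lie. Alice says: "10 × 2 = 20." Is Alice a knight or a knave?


Statement: "10 × 2 = 20."
Actual: 10 × 2 = 20
Claimed: 20
Statement is TRUE → Alice tells the truth → Knight

Knight


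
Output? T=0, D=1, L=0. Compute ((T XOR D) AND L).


T XOR D = 0^1 = 1
1 AND 0 = 0

0


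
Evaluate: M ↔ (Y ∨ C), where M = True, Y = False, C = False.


M = True, Y = False, C = False
Step 1: Y ∨ C = False OR False = False
Step 2: M ↔ (False): true when both sides have same truth value.
Result: True ↔ False = False

False


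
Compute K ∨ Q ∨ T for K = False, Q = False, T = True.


K = False, Q = False, T = True
Step 1: K ∨ Q = False OR False = False
Step 2: False ∨ T = False OR True = True
OR is true when at least one operand is true.

True


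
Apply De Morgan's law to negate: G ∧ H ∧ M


De Morgan's law: ¬(P ∧ Q ∧ R) ≡ ¬P ∨ ¬Q ∨ ¬R
¬(G ∧ H ∧ M) = ¬G ∨ ¬H ∨ ¬M

¬G ∨ ¬H ∨ ¬M


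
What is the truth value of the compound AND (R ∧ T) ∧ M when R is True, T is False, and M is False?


R = True, T = False, M = False
Step 1: R ∧ T = True AND False = False
Step 2: False ∧ M = False AND False = False
AND is true only when ALL operands are true.

False


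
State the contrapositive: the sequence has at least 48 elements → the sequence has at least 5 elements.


Original: If the sequence has at least 48 elements, then the sequence has at least 5 elements
Contrapositive: If ¬Q, then ¬P
Negate Q: not (the sequence has at least 5 elements)
Negate P: not (the sequence has at least 48 elements)

If not (the sequence has at least 5 elements), then not (the sequence has at least 48 elements).


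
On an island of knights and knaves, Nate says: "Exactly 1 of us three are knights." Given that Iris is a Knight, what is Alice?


Nate claims exactly 1 knights among Nate, Iris, Alice.
Given: Iris is a Knight.

Case 1: Nate is a Knight (tells truth)
  Then exactly 1 of the three are knights.
  Counting Nate, Iris: 2 knight(s) so far. Need -1 more → impossible.
Case 2: Nate is a Knave (lies)
  Then the count is NOT 1.
  If Alice = Knave, count = 1 = 1 → claim would be true, contradicts lie.
  If Alice = Knight, count = 2 ≠ 1 → lie confirmed ✓

Alice is a Knight.

Knight


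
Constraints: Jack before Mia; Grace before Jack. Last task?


Constraints: Jack before Mia; Grace before Jack
The last task can have nothing scheduled after it, so it must never appear on the left of a 'before'.
Tasks appearing before some other task: Jack, Grace.
The only task not in that list is Mia → it is last.

Mia


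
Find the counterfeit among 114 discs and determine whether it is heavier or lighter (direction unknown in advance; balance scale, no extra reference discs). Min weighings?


Let n = 114. 228 possibilities (n discs × lighter/heavier); each weighing has 3 outcomes.
Bound for k weighings: say the first weighing puts j discs on each pan. If it tips, the 2j weighed discs remain suspects (each with a known direction) and k-1 weighings give 3^(k-1) outcomes; 3^(k-1) is odd, so 2j ≤ 3^(k-1) - 1. If it balances, the n - 2j unweighed discs remain with direction unknown: 2(n - 2j) ≤ 3^(k-1) - 1 by the same parity argument. Adding, n ≤ (3^(k-1) - 1) + (3^(k-1) - 1)/2 = (3^k - 3)/2, and the classical three-group strategy achieves this (3 discs in 2 weighings, 12 in 3, 39 in 4, 120 in 5).
So we need the smallest k with (3^k - 3)/2 ≥ 114.
k = 4: (3^4 - 3)/2 = 39 < 114 ✗
k = 5: (3^5 - 3)/2 = 120 ≥ 114 ✓

5


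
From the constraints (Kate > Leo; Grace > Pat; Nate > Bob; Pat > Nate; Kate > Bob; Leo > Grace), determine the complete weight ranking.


Constraints: Kate > Leo; Grace > Pat; Nate > Bob; Pat > Nate; Kate > Bob; Leo > Grace
Method: at each step, the next-highest is the one remaining person who never appears on the smaller side of a constraint between remaining people.
  Step 1: remaining {Leo, Bob, Nate, Kate, Pat, Grace}; on the smaller side: {Leo, Bob, Nate, Pat, Grace} → Kate is next (Kate > Leo; Kate > Bob).
  Step 2: remaining {Leo, Bob, Nate, Pat, Grace}; on the smaller side: {Bob, Nate, Pat, Grace} → Leo is next (Leo > Grace).
  Step 3: remaining {Bob, Nate, Pat, Grace}; on the smaller side: {Bob, Nate, Pat} → Grace is next (Grace > Pat).
  Step 4: remaining {Bob, Nate, Pat}; on the smaller side: {Bob, Nate} → Pat is next (Pat > Nate).
  Step 5: remaining {Bob, Nate}; on the smaller side: {Bob} → Nate is next (Nate > Bob).
  Step 6: only Bob remains → lowest.
Final ranking (highest to lowest):

Kate > Leo > Grace > Pat > Nate > Bob


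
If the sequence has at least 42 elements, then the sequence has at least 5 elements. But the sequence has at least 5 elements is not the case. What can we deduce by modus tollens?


Modus tollens: P → Q, ¬Q ⊢ ¬P
P: the sequence has at least 42 elements
Q: the sequence has at least 5 elements
We have P → Q and Q is false.
By modus tollens, P must be false.

It is not the case that the sequence has at least 42 elements


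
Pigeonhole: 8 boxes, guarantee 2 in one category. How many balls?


Pigeonhole: to guarantee k in one of n categories, need (k-1)×n + 1.
k = 2, n = 8
Minimum = (2-1) × 8 + 1 = 1 × 8 + 1

9


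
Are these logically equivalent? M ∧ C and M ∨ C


Expression 1: M ∧ C
Expression 2: M ∨ C
Truth table (M C | Expr1 Expr2):
  T T |   T     T
  T F |   F     T   ← differ
  F T |   F     T   ← differ
  F F |   F     F
Counterexample: M=T, C=F gives Expr1 = F but Expr2 = T, so the expressions are NOT logically equivalent.

No


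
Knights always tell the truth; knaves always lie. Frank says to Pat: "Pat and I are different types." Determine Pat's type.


Frank says: "Pat and I are different types."
Case 1: Frank is a Knight (truth-teller)
  Statement is true → they ARE different → Pat is a Knave
Case 2: Frank is a Knave (liar)
  Statement is false → they are NOT different → Pat is a Knave
In both cases, Pat is a Knave.

Knave


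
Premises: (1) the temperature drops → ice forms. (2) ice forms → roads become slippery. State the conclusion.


Hypothetical syllogism: P → Q, Q → R ⊢ P → R
Premise 1: the temperature drops → ice forms
Premise 2: ice forms → roads become slippery
Chain the implications: the middle term (ice forms) links the two.
Conclusion: If the temperature drops, then roads become slippery.

If the temperature drops, then roads become slippery.


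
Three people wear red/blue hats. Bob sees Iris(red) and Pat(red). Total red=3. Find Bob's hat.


Total red = 3, seen red = 2
Own red = 3 - 2 = 1
Bob's hat is red.

red


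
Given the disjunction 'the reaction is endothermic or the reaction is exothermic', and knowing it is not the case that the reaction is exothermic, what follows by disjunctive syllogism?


Disjunctive syllogism: P ∨ Q, ¬P ⊢ Q
Disjunction: the reaction is endothermic ∨ the reaction is exothermic
We know it is not the case that the reaction is exothermic.
By disjunctive syllogism, the other disjunct must be true.

The reaction is endothermic


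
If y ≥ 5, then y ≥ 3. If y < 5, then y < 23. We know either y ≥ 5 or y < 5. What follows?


Constructive dilemma: (P → Q) ∧ (R → S), P ∨ R ⊢ Q ∨ S
Premise 1: y ≥ 5 → y ≥ 3
Premise 2: y < 5 → y < 23
Premise 3: y ≥ 5 ∨ y < 5
Case 1: Assuming y ≥ 5, then by Premise 1, y ≥ 3.
Case 2: Assuming y < 5, then by Premise 2, y < 23.
Since one of y ≥ 5 or y < 5 must hold, we get y ≥ 3 or y < 23.

y ≥ 3 or y < 23.


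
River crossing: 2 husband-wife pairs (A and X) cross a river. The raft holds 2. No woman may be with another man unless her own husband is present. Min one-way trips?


Label couples A and X.
1. WA+WX → (far: WA,WX; near: HA,HX)
2. WA ←   (far: WX; near: HA,HX,WA)
3. HA+HX → (far: HA,HX,WX; near: WA)
4. HA ←   (far: HX,WX; near: HA,WA)  — HA returns, since WA is alone on near bank
5. HA+WA → (far: all four; near: empty)
Every state respects the constraint.
Minimum trips = 5

5


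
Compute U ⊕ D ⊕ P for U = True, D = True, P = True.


U = True, D = True, P = True
Step 1: U ⊕ D = True XOR True = False
Step 2: False ⊕ P = False XOR True = True
XOR is true when an odd number of operands are true.

True


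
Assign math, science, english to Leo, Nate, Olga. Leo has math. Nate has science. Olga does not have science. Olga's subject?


From clues:
  Nate → science
  Leo → math
By elimination, Olga gets the remaining.

english


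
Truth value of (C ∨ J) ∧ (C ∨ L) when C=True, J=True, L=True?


C = True, J = True, L = True
Expression: (C ∨ J) ∧ (C ∨ L)
Step 1: C ∨ J = True OR True = True
Step 2: C ∨ L = True OR True = True
Step 3: (True) ∧ (True) = True AND True = True

True


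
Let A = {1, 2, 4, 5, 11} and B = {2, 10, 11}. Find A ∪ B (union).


A = {1, 2, 4, 5, 11}
B = {2, 10, 11}
Operation: union
All elements combined: 1, 2, 4, 5, 10, 11

{1, 2, 4, 5, 10, 11}


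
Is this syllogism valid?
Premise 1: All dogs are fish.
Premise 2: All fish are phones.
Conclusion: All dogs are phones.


Premise 1: All dogs are fish.
Premise 2: All fish are phones.
Conclusion: All dogs are phones.
Barbara syllogism (AAA-1): All A are B, All B are C → All A are C.
Middle term (fish) distributed in premise 2.

Valid


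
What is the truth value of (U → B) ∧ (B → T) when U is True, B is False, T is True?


U = True, B = False, T = True
Step 1: U → B is false only when U=True and B=False. Result: False
Step 2: B → T is false only when B=True and T=False. Result: True
Step 3: False ∧ True = False

False


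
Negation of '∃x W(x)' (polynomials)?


Original: ∃x W(x)
Rule: ¬∀→∃, ¬∃→∀, negate predicate.
Negation: ∀x ¬W(x)

∀x ¬W(x)


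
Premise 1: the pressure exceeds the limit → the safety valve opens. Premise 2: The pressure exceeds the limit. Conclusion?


Modus ponens: P → Q, P ⊢ Q
P: the pressure exceeds the limit
Q: the safety valve opens
We have P → Q and P is true.
By modus ponens, Q must be true.

The safety valve opens


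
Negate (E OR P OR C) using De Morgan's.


De Morgan's law: ¬(P ∨ Q ∨ R) ≡ ¬P ∧ ¬Q ∧ ¬R
¬(E ∨ P ∨ C) = ¬E ∧ ¬P ∧ ¬C

¬E ∧ ¬P ∧ ¬C


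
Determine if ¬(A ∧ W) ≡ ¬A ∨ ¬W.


Expression 1: ¬(A ∧ W)
Expression 2: ¬A ∨ ¬W
Truth table (A W | Expr1 Expr2):
  T T |   F     F
  T F |   T     T
  F T |   T     T
  F F |   T     T
All 4 rows agree, so the expressions are logically equivalent.

Yes


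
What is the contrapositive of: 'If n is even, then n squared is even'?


Original: If n is even, then n squared is even
Contrapositive: If ¬Q, then ¬P
Negate Q: not (n squared is even)
Negate P: not (n is even)

If not (n squared is even), then not (n is even).


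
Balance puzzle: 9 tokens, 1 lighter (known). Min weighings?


Each weighing has 3 outcomes (left heavy / balance / right heavy), so k weighings distinguish at most 3^k cases; splitting into three near-equal groups achieves this.
Need 3^k ≥ 9: 3^1 = 3 < 9 ≤ 3^2 = 9
k = ⌈log₃(9)⌉ = 2

2


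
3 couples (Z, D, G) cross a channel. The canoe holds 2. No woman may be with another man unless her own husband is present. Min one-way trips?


Label couples Z, D, G (H = husband, W = wife).
Counting alone: 6 people, the canoe carries 2 and someone must bring it back, so each round trip nets at most +1 on the far side until the last crossing → at least 9 trips. The jealousy constraint makes 9 impossible; the shortest valid schedule has 11:
1. WZ+WD →  (far: WZ,WD; near: HZ,HD,HG,WG)
2. WZ ←       (far: WD; near: HZ,HD,HG,WZ,WG)
3. WZ+WG →  (far: WZ,WD,WG; near: HZ,HD,HG)
4. WZ ←       (far: WD,WG; near: HZ,HD,HG,WZ)
5. HD+HG →  (far: HD,WD,HG,WG; near: HZ,WZ)
6. HD+WD ←  (far: HG,WG; near: HZ,WZ,HD,WD)
7. HZ+HD →  (far: HZ,HD,HG,WG; near: WZ,WD)
8. WG ←       (far: HZ,HD,HG; near: WZ,WD,WG)
9. WZ+WD →  (far: HZ,WZ,HD,WD,HG; near: WG)
10. HG ←      (far: HZ,WZ,HD,WD; near: HG,WG)
11. HG+WG → (far: all six; near: empty)
In every state each wife is either with her husband or with no other man.
Minimum trips = 11

11


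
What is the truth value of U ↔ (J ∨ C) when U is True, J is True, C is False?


U = True, J = True, C = False
Step 1: J ∨ C = True OR False = True
Step 2: U ↔ (True): true when both sides have same truth value.
Result: True ↔ True = True

True


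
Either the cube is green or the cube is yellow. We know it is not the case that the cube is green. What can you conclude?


Disjunctive syllogism: P ∨ Q, ¬P ⊢ Q
Disjunction: the cube is green ∨ the cube is yellow
We know it is not the case that the cube is green.
By disjunctive syllogism, the other disjunct must be true.

The cube is yellow


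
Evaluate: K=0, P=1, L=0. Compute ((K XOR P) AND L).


K XOR P = 0^1 = 1
1 AND 0 = 0

0


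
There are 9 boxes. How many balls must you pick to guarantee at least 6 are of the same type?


Pigeonhole: to guarantee k in one of n categories, need (k-1)×n + 1.
k = 6, n = 9
Minimum = (6-1) × 9 + 1 = 5 × 9 + 1

46


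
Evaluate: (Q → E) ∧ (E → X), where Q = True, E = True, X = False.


Q = True, E = True, X = False
Step 1: Q → E is false only when Q=True and E=False. Result: True
Step 2: E → X is false only when E=True and X=False. Result: False
Step 3: True ∧ False = False

False


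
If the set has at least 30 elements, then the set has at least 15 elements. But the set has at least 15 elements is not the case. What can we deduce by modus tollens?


Modus tollens: P → Q, ¬Q ⊢ ¬P
P: the set has at least 30 elements
Q: the set has at least 15 elements
We have P → Q and Q is false.
By modus tollens, P must be false.

It is not the case that the set has at least 30 elements


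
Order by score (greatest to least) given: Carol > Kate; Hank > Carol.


Constraints: Carol > Kate; Hank > Carol
Method: at each step, the next-highest is the one remaining person who never appears on the smaller side of a constraint between remaining people.
  Step 1: remaining {Hank, Kate, Carol}; on the smaller side: {Kate, Carol} → Hank is next (Hank > Carol).
  Step 2: remaining {Kate, Carol}; on the smaller side: {Kate} → Carol is next (Carol > Kate).
  Step 3: only Kate remains → lowest.
Final ranking (highest to lowest):

Hank > Carol > Kate


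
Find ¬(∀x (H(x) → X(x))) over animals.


Original: ∀x (H(x) → X(x))
Rule: ¬∀→∃, ¬∃→∀, negate predicate.
Negation: ∃x (H(x) ∧ ¬X(x))

∃x (H(x) ∧ ¬X(x))


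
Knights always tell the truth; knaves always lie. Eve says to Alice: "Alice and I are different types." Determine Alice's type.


Eve says: "Alice and I are different types."
Case 1: Eve is a Knight (truth-teller)
  Statement is true → they ARE different → Alice is a Knave
Case 2: Eve is a Knave (liar)
  Statement is false → they are NOT different → Alice is a Knave
In both cases, Alice is a Knave.

Knave


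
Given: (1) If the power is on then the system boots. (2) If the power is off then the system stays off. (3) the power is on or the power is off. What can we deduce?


Constructive dilemma: (P → Q) ∧ (R → S), P ∨ R ⊢ Q ∨ S
Premise 1: the power is on → the system boots
Premise 2: the power is off → the system stays off
Premise 3: the power is on ∨ the power is off
Case 1: Assuming the power is on, then by Premise 1, the system boots.
Case 2: Assuming the power is off, then by Premise 2, the system stays off.
Since one of the power is on or the power is off must hold, we get the system boots or the system stays off.

The system boots or the system stays off.


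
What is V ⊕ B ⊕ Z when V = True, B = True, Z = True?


V = True, B = True, Z = True
Step 1: V ⊕ B = True XOR True = False
Step 2: False ⊕ Z = False XOR True = True
XOR is true when an odd number of operands are true.

True


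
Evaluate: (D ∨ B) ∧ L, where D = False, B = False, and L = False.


D = False, B = False, L = False
Step 1: D ∨ B = False OR False = False
Step 2: False ∧ L = False AND False = False
OR is true when at least one operand is true; AND requires both.

False


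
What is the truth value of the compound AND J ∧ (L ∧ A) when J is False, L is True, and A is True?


J = False, L = True, A = True
Step 1: L ∧ A = True AND True = True
Step 2: J ∧ True = False AND True = False
AND is true only when ALL operands are true.

False


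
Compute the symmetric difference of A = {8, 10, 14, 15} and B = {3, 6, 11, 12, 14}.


A = {8, 10, 14, 15}
B = {3, 6, 11, 12, 14}
Operation: symmetric difference
In A only: [8, 10, 15], in B only: [3, 6, 11, 12]

{3, 6, 8, 10, 11, 12, 15}


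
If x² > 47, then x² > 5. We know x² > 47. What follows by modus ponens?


Modus ponens: P → Q, P ⊢ Q
P: x² > 47
Q: x² > 5
We have P → Q and P is true.
By modus ponens, Q must be true.

x² > 5


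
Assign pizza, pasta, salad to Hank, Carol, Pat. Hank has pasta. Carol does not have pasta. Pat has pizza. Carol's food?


From clues:
  Pat → pizza
  Hank → pasta
By elimination, Carol gets the remaining.

salad


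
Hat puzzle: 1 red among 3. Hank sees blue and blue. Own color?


Total red = 1, seen red = 0
Own red = 1 - 0 = 1
Hank's hat is red.

red


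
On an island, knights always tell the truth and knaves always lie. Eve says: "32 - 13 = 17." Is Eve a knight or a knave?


Statement: "32 - 13 = 17."
Actual: 32 - 13 = 19
Claimed: 17
Statement is FALSE → Eve lies → Knave

Knave


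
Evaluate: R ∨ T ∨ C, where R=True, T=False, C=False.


R = True, T = False, C = False
Expression: R ∨ T ∨ C
Step 1: R ∨ T = True OR False = True
Step 2: (True) ∨ C = True OR False = True

True


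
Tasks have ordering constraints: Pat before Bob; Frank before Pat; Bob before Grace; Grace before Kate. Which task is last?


Constraints: Pat before Bob; Frank before Pat; Bob before Grace; Grace before Kate
The last task can have nothing scheduled after it, so it must never appear on the left of a 'before'.
Tasks appearing before some other task: Pat, Frank, Bob, Grace.
The only task not in that list is Kate → it is last.

Kate


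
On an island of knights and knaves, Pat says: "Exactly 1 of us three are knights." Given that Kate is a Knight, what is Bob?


Pat claims exactly 1 knights among Pat, Kate, Bob.
Given: Kate is a Knight.

Case 1: Pat is a Knight (tells truth)
  Then exactly 1 of the three are knights.
  Counting Pat, Kate: 2 knight(s) so far. Need -1 more → impossible.
Case 2: Pat is a Knave (lies)
  Then the count is NOT 1.
  If Bob = Knave, count = 1 = 1 → claim would be true, contradicts lie.
  If Bob = Knight, count = 2 ≠ 1 → lie confirmed ✓

Bob is a Knight.

Knight


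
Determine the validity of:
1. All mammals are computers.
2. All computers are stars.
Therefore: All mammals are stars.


Premise 1: All mammals are computers.
Premise 2: All computers are stars.
Conclusion: All mammals are stars.
Barbara syllogism (AAA-1): All A are B, All B are C → All A are C.
Middle term (computers) distributed in premise 2.

Valid


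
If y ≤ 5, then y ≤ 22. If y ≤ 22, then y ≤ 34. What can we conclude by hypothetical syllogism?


Hypothetical syllogism: P → Q, Q → R ⊢ P → R
Premise 1: y ≤ 5 → y ≤ 22
Premise 2: y ≤ 22 → y ≤ 34
Chain the implications: the middle term (y ≤ 22) links the two.
Conclusion: If y ≤ 5, then y ≤ 34.

If y ≤ 5, then y ≤ 34.


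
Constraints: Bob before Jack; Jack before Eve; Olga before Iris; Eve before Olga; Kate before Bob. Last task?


Constraints: Bob before Jack; Jack before Eve; Olga before Iris; Eve before Olga; Kate before Bob
The last task can have nothing scheduled after it, so it must never appear on the left of a 'before'.
Tasks appearing before some other task: Bob, Jack, Olga, Eve, Kate.
The only task not in that list is Iris → it is last.

Iris


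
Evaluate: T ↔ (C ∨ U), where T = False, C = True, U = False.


T = False, C = True, U = False
Step 1: C ∨ U = True OR False = True
Step 2: T ↔ (True): true when both sides have same truth value.
Result: False ↔ True = False

False


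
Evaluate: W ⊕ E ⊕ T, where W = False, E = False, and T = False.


W = False, E = False, T = False
Step 1: W ⊕ E = False XOR False = False
Step 2: False ⊕ T = False XOR False = False
XOR is true when an odd number of operands are true.

False


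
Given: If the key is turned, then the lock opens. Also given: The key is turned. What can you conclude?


Modus ponens: P → Q, P ⊢ Q
P: the key is turned
Q: the lock opens
We have P → Q and P is true.
By modus ponens, Q must be true.

The lock opens


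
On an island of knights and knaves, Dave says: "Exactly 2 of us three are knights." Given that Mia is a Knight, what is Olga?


Dave claims exactly 2 knights among Dave, Mia, Olga.
Given: Mia is a Knight.

Case 1: Dave is a Knight (tells truth)
  Then exactly 2 of the three are knights.
  Counting Dave, Mia: 2 knight(s) so far. Need 0 more → Olga = Knave.
Case 2: Dave is a Knave (lies)
  Then the count is NOT 2.
  If Olga = Knight, count = 2 = 2 → claim would be true, contradicts lie.
  If Olga = Knave, count = 1 ≠ 2 → lie confirmed ✓

Olga is a Knave.

Knave


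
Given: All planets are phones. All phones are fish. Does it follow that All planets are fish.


Premise 1: All planets are phones.
Premise 2: All phones are fish.
Conclusion: All planets are fish.
Barbara syllogism (AAA-1): All A are B, All B are C → All A are C.
Middle term (phones) distributed in premise 2.

Valid


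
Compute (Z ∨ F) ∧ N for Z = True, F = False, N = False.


Z = True, F = False, N = False
Step 1: Z ∨ F = True OR False = True
Step 2: True ∧ N = True AND False = False
OR is true when at least one operand is true; AND requires both.

False


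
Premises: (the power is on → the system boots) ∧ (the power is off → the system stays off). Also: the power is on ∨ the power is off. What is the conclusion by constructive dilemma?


Constructive dilemma: (P → Q) ∧ (R → S), P ∨ R ⊢ Q ∨ S
Premise 1: the power is on → the system boots
Premise 2: the power is off → the system stays off
Premise 3: the power is on ∨ the power is off
Case 1: Assuming the power is on, then by Premise 1, the system boots.
Case 2: Assuming the power is off, then by Premise 2, the system stays off.
Since one of the power is on or the power is off must hold, we get the system boots or the system stays off.

The system boots or the system stays off.


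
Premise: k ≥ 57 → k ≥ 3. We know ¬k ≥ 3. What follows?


Modus tollens: P → Q, ¬Q ⊢ ¬P
P: k ≥ 57
Q: k ≥ 3
We have P → Q and Q is false.
By modus tollens, P must be false.

It is not the case that k ≥ 57


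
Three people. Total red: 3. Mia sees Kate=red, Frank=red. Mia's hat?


Total red = 3, seen red = 2
Own red = 3 - 2 = 1
Mia's hat is red.

red


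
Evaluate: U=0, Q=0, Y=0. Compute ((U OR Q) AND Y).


U OR Q = 0|0 = 0
0 AND 0 = 0

0


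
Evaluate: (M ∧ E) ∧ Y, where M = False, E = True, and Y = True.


M = False, E = True, Y = True
Step 1: M ∧ E = False AND True = False
Step 2: False ∧ Y = False AND True = False
AND is true only when ALL operands are true.

False


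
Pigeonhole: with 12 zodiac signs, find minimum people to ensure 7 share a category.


Pigeonhole: to guarantee k in one of n categories, need (k-1)×n + 1.
k = 7, n = 12
Minimum = (7-1) × 12 + 1 = 6 × 12 + 1

73


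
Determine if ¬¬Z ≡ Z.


Expression 1: ¬¬Z
Expression 2: Z
Truth table (Z | Expr1 Expr2):
  T |   T     T
  F |   F     F
All 2 rows agree, so the expressions are logically equivalent.

Yes


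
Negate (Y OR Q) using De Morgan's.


De Morgan's law: ¬(P ∨ Q) ≡ ¬P ∧ ¬Q
¬(Y ∨ Q) = ¬Y ∧ ¬Q

¬Y ∧ ¬Q


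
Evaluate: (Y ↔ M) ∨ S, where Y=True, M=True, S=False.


Y = True, M = True, S = False
Expression: (Y ↔ M) ∨ S
Step 1: Y ↔ M = (True iff True) (true when values match) = True
Step 2: (True) ∨ S = True OR False = True

True


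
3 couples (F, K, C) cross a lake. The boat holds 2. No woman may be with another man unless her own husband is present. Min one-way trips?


Label couples F, K, C (H = husband, W = wife).
Counting alone: 6 people, the boat carries 2 and someone must bring it back, so each round trip nets at most +1 on the far side until the last crossing → at least 9 trips. The jealousy constraint makes 9 impossible; the shortest valid schedule has 11:
1. WF+WK →  (far: WF,WK; near: HF,HK,HC,WC)
2. WF ←       (far: WK; near: HF,HK,HC,WF,WC)
3. WF+WC →  (far: WF,WK,WC; near: HF,HK,HC)
4. WF ←       (far: WK,WC; near: HF,HK,HC,WF)
5. HK+HC →  (far: HK,WK,HC,WC; near: HF,WF)
6. HK+WK ←  (far: HC,WC; near: HF,WF,HK,WK)
7. HF+HK →  (far: HF,HK,HC,WC; near: WF,WK)
8. WC ←       (far: HF,HK,HC; near: WF,WK,WC)
9. WF+WK →  (far: HF,WF,HK,WK,HC; near: WC)
10. HC ←      (far: HF,WF,HK,WK; near: HC,WC)
11. HC+WC → (far: all six; near: empty)
In every state each wife is either with her husband or with no other man.
Minimum trips = 11

11


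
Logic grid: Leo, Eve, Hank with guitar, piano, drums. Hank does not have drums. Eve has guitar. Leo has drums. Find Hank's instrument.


From clues:
  Eve → guitar
  Leo → drums
By elimination, Hank gets the remaining.

piano


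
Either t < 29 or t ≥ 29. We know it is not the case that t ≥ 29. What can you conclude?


Disjunctive syllogism: P ∨ Q, ¬P ⊢ Q
Disjunction: t < 29 ∨ t ≥ 29
We know it is not the case that t ≥ 29.
By disjunctive syllogism, the other disjunct must be true.

t < 29


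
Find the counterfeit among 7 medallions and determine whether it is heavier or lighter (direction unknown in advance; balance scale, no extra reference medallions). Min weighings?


Let n = 7. 14 possibilities (n medallions × lighter/heavier); each weighing has 3 outcomes.
Bound for k weighings: say the first weighing puts j medallions on each pan. If it tips, the 2j weighed medallions remain suspects (each with a known direction) and k-1 weighings give 3^(k-1) outcomes; 3^(k-1) is odd, so 2j ≤ 3^(k-1) - 1. If it balances, the n - 2j unweighed medallions remain with direction unknown: 2(n - 2j) ≤ 3^(k-1) - 1 by the same parity argument. Adding, n ≤ (3^(k-1) - 1) + (3^(k-1) - 1)/2 = (3^k - 3)/2, and the classical three-group strategy achieves this (3 medallions in 2 weighings, 12 in 3, 39 in 4, 120 in 5).
So we need the smallest k with (3^k - 3)/2 ≥ 7.
k = 2: (3^2 - 3)/2 = 3 < 7 ✗
k = 3: (3^3 - 3)/2 = 12 ≥ 7 ✓

3


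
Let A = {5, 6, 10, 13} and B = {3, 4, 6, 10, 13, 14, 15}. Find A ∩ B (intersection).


A = {5, 6, 10, 13}
B = {3, 4, 6, 10, 13, 14, 15}
Operation: intersection
Elements in both: 6, 10, 13

{6, 10, 13}


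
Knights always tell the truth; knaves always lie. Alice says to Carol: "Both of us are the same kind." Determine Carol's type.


Alice says: "Both of us are the same kind."
Case 1: Alice is a Knight (truth-teller)
  Statement is true → they ARE the same → Carol is also a Knight
Case 2: Alice is a Knave (liar)
  Statement is false → they are NOT the same → Carol is a Knight
In both cases, Carol is a Knight.

Knight


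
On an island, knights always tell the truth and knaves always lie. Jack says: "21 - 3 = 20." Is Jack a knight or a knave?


Statement: "21 - 3 = 20."
Actual: 21 - 3 = 18
Claimed: 20
Statement is FALSE → Jack lies → Knave

Knave


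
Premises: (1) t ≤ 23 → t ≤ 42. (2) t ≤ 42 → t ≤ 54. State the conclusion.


Hypothetical syllogism: P → Q, Q → R ⊢ P → R
Premise 1: t ≤ 23 → t ≤ 42
Premise 2: t ≤ 42 → t ≤ 54
Chain the implications: the middle term (t ≤ 42) links the two.
Conclusion: If t ≤ 23, then t ≤ 54.

If t ≤ 23, then t ≤ 54.


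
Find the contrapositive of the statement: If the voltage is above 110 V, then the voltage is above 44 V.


Original: If the voltage is above 110 V, then the voltage is above 44 V
Contrapositive: If ¬Q, then ¬P
Negate Q: not (the voltage is above 44 V)
Negate P: not (the voltage is above 110 V)

If not (the voltage is above 44 V), then not (the voltage is above 110 V).


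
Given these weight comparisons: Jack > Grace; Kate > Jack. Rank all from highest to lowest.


Constraints: Jack > Grace; Kate > Jack
Method: at each step, the next-highest is the one remaining person who never appears on the smaller side of a constraint between remaining people.
  Step 1: remaining {Jack, Kate, Grace}; on the smaller side: {Jack, Grace} → Kate is next (Kate > Jack).
  Step 2: remaining {Jack, Grace}; on the smaller side: {Grace} → Jack is next (Jack > Grace).
  Step 3: only Grace remains → lowest.
Final ranking (highest to lowest):

Kate > Jack > Grace


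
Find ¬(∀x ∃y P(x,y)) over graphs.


Original: ∀x ∃y P(x,y)
Rule: ¬∀→∃, ¬∃→∀, negate predicate.
Negation: ∃x ∀y ¬P(x,y)

∃x ∀y ¬P(x,y)


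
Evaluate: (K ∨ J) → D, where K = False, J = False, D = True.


K = False, J = False, D = True
Step 1: K ∨ J = False OR False = False
Step 2: (False) → D: false only when antecedent=True and D=False.
Result: True

True


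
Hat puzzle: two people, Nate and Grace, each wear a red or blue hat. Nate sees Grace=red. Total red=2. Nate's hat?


Total red = 2, Grace = red
Red accounted for: 1
Remaining for Nate: 1
Nate's hat is red.

red


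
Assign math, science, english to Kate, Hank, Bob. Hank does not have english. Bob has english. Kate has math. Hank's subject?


From clues:
  Bob → english
  Kate → math
By elimination, Hank gets the remaining.

science


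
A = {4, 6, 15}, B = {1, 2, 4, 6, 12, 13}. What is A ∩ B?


A = {4, 6, 15}
B = {1, 2, 4, 6, 12, 13}
Operation: intersection
Elements in both: 4, 6

{4, 6}


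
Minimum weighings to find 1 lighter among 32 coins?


Each weighing has 3 outcomes (left heavy / balance / right heavy), so k weighings distinguish at most 3^k cases; splitting into three near-equal groups achieves this.
Need 3^k ≥ 32: 3^3 = 27 < 32 ≤ 3^4 = 81
k = ⌈log₃(32)⌉ = 4

4


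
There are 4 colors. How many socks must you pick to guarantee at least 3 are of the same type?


Pigeonhole: to guarantee k in one of n categories, need (k-1)×n + 1.
k = 3, n = 4
Minimum = (3-1) × 4 + 1 = 2 × 4 + 1

9


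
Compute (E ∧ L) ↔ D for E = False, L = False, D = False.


E = False, L = False, D = False
Step 1: E ∧ L = False AND False = False
Step 2: (False) ↔ D: true when both sides have same truth value.
Result: False ↔ False = True

True


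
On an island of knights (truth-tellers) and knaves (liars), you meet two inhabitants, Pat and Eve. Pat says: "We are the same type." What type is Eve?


Pat says: "We are the same type."
Case 1: Pat is a Knight (truth-teller)
  Statement is true → they ARE the same → Eve is also a Knight
Case 2: Pat is a Knave (liar)
  Statement is false → they are NOT the same → Eve is a Knight
In both cases, Eve is a Knight.

Knight


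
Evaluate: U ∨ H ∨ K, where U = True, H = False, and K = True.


U = True, H = False, K = True
Step 1: U ∨ H = True OR False = True
Step 2: True ∨ K = True OR True = True
OR is true when at least one operand is true.

True


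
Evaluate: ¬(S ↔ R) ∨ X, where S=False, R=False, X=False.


S = False, R = False, X = False
Expression: ¬(S ↔ R) ∨ X
Step 1: S ↔ R = (False iff False) = True
Step 2: ¬(S ↔ R) = NOT True = False
Step 3: (False) ∨ X = False OR False = False

False


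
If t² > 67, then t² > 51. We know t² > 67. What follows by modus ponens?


Modus ponens: P → Q, P ⊢ Q
P: t² > 67
Q: t² > 51
We have P → Q and P is true.
By modus ponens, Q must be true.

t² > 51


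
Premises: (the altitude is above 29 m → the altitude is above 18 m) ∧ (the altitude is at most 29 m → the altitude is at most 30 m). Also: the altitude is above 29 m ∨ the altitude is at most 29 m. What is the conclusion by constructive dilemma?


Constructive dilemma: (P → Q) ∧ (R → S), P ∨ R ⊢ Q ∨ S
Premise 1: the altitude is above 29 m → the altitude is above 18 m
Premise 2: the altitude is at most 29 m → the altitude is at most 30 m
Premise 3: the altitude is above 29 m ∨ the altitude is at most 29 m
Case 1: Assuming the altitude is above 29 m, then by Premise 1, the altitude is above 18 m.
Case 2: Assuming the altitude is at most 29 m, then by Premise 2, the altitude is at most 30 m.
Since one of the altitude is above 29 m or the altitude is at most 29 m must hold, we get the altitude is above 18 m or the altitude is at most 30 m.

The altitude is above 18 m or the altitude is at most 30 m.


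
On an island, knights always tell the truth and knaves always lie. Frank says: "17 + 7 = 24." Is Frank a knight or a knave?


Statement: "17 + 7 = 24."
Actual: 17 + 7 = 24
Claimed: 24
Statement is TRUE → Frank tells the truth → Knight

Knight


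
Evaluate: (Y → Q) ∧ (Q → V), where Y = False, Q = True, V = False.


Y = False, Q = True, V = False
Step 1: Y → Q is false only when Y=True and Q=False. Result: True
Step 2: Q → V is false only when Q=True and V=False. Result: False
Step 3: True ∧ False = False

False


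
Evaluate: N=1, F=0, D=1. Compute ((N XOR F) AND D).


N XOR F = 1^0 = 1
1 AND 1 = 1

1


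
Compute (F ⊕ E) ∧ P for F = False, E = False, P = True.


F = False, E = False, P = True
Step 1: F ⊕ E = False XOR False = False
Step 2: False ∧ P = False AND True = False
XOR true when exactly one of F,E is true; then AND with P.

False


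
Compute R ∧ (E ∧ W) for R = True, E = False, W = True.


R = True, E = False, W = True
Step 1: E ∧ W = False AND True = False
Step 2: R ∧ False = True AND False = False
AND is true only when ALL operands are true.

False


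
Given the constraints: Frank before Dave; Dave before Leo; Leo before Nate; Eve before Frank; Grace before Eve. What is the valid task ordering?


Constraints: Frank before Dave; Dave before Leo; Leo before Nate; Eve before Frank; Grace before Eve
Method: repeatedly schedule the remaining task that has no remaining task required before it.
  Step 1: remaining {Leo, Dave, Eve, Nate, Grace, Frank}; every task except Grace still has a predecessor pending → schedule Grace.
  Step 2: remaining {Leo, Dave, Eve, Nate, Frank}; every task except Eve still has a predecessor pending → schedule Eve.
  Step 3: remaining {Leo, Dave, Nate, Frank}; every task except Frank still has a predecessor pending → schedule Frank.
  Step 4: remaining {Leo, Dave, Nate}; every task except Dave still has a predecessor pending → schedule Dave.
  Step 5: remaining {Leo, Nate}; every task except Leo still has a predecessor pending → schedule Leo.
  Step 6: only Nate remains → schedule Nate.
Resulting order:

Grace → Eve → Frank → Dave → Leo → Nate


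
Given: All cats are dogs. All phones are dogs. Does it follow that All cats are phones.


Premise 1: All cats are dogs.
Premise 2: All phones are dogs.
Conclusion: All cats are phones.
Fallacy: undistributed middle. dogs is predicate in both.
Counterexample: cats and phones could be disjoint subsets of dogs.

Invalid


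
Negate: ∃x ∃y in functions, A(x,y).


Original: ∃x ∃y A(x,y)
Rule: ¬∀→∃, ¬∃→∀, negate predicate.
Negation: ∀x ∀y ¬A(x,y)

∀x ∀y ¬A(x,y)


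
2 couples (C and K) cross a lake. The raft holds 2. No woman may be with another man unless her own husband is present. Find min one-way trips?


Label couples C and K.
1. WC+WK → (far: WC,WK; near: HC,HK)
2. WC ←   (far: WK; near: HC,HK,WC)
3. HC+HK → (far: HC,HK,WK; near: WC)
4. HC ←   (far: HK,WK; near: HC,WC)  — HC returns, since WC is alone on near bank
5. HC+WC → (far: all four; near: empty)
Every state respects the constraint.
Minimum trips = 5

5


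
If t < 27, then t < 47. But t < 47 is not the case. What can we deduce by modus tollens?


Modus tollens: P → Q, ¬Q ⊢ ¬P
P: t < 27
Q: t < 47
We have P → Q and Q is false.
By modus tollens, P must be false.

It is not the case that t < 27


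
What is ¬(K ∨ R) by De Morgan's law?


De Morgan's law: ¬(P ∨ Q) ≡ ¬P ∧ ¬Q
¬(K ∨ R) = ¬K ∧ ¬R

¬K ∧ ¬R


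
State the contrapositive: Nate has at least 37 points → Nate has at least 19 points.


Original: If Nate has at least 37 points, then Nate has at least 19 points
Contrapositive: If ¬Q, then ¬P
Negate Q: not (Nate has at least 19 points)
Negate P: not (Nate has at least 37 points)

If not (Nate has at least 19 points), then not (Nate has at least 37 points).
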